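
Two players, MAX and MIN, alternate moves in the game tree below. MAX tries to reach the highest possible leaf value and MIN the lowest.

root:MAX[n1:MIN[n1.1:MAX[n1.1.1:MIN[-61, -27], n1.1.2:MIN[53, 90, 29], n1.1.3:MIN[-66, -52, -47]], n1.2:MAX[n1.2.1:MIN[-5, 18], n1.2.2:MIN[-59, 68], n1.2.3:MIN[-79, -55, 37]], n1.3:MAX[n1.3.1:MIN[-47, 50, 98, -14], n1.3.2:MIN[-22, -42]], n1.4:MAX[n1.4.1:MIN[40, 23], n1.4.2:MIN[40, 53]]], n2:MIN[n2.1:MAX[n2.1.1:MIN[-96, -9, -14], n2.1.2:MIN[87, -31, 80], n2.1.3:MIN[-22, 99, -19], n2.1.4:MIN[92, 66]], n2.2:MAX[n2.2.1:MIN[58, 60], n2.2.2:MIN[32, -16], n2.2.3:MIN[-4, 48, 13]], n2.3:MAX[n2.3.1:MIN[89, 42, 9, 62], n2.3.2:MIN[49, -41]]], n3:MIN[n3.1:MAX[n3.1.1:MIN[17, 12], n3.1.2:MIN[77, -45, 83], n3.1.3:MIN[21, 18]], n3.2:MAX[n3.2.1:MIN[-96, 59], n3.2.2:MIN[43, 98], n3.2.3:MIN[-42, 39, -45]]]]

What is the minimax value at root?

18

n1.1.1 (MIN): min(-61, -27) = -61
n1.1.2 (MIN): min(53, 90, 29) = 29
n1.1.3 (MIN): min(-66, -52, -47) = -66
n1.1 (MAX): max(-61, 29, -66) = 29
n1.2.1 (MIN): min(-5, 18) = -5
n1.2.2 (MIN): min(-59, 68) = -59
n1.2.3 (MIN): min(-79, -55, 37) = -79
n1.2 (MAX): max(-5, -59, -79) = -5
n1.3.1 (MIN): min(-47, 50, 98, -14) = -47
n1.3.2 (MIN): min(-22, -42) = -42
n1.3 (MAX): max(-47, -42) = -42
n1.4.1 (MIN): min(40, 23) = 23
n1.4.2 (MIN): min(40, 53) = 40
n1.4 (MAX): max(23, 40) = 40
n1 (MIN): min(29, -5, -42, 40) = -42
n2.1.1 (MIN): min(-96, -9, -14) = -96
n2.1.2 (MIN): min(87, -31, 80) = -31
n2.1.3 (MIN): min(-22, 99, -19) = -22
n2.1.4 (MIN): min(92, 66) = 66
n2.1 (MAX): max(-96, -31, -22, 66) = 66
n2.2.1 (MIN): min(58, 60) = 58
n2.2.2 (MIN): min(32, -16) = -16
n2.2.3 (MIN): min(-4, 48, 13) = -4
n2.2 (MAX): max(58, -16, -4) = 58
n2.3.1 (MIN): min(89, 42, 9, 62) = 9
n2.3.2 (MIN): min(49, -41) = -41
n2.3 (MAX): max(9, -41) = 9
n2 (MIN): min(66, 58, 9) = 9
n3.1.1 (MIN): min(17, 12) = 12
n3.1.2 (MIN): min(77, -45, 83) = -45
n3.1.3 (MIN): min(21, 18) = 18
n3.1 (MAX): max(12, -45, 18) = 18
n3.2.1 (MIN): min(-96, 59) = -96
n3.2.2 (MIN): min(43, 98) = 43
n3.2.3 (MIN): min(-42, 39, -45) = -45
n3.2 (MAX): max(-96, 43, -45) = 43
n3 (MIN): min(18, 43) = 18
root (MAX): max(-42, 9, 18) = 18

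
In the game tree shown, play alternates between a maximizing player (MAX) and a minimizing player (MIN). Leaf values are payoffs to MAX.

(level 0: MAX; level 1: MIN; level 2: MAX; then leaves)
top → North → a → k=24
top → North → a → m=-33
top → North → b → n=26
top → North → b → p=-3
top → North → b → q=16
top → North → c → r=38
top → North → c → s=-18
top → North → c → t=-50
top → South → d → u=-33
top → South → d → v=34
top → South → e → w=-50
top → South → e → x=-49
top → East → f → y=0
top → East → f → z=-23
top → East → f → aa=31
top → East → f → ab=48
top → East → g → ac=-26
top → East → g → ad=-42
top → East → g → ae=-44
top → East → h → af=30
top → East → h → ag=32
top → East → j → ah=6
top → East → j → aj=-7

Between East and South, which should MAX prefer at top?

East

f (MAX): max(0, -23, 31, 48) = 48
g (MAX): max(-26, -42, -44) = -26
h (MAX): max(30, 32) = 32
j (MAX): max(6, -7) = 6
East (MIN): min(48, -26, 32, 6) = -26
d (MAX): max(-33, 34) = 34
e (MAX): max(-50, -49) = -49
South (MIN): min(34, -49) = -49
MAX prefers the higher value; East=-26, South=-49. East is better since -26 > -49.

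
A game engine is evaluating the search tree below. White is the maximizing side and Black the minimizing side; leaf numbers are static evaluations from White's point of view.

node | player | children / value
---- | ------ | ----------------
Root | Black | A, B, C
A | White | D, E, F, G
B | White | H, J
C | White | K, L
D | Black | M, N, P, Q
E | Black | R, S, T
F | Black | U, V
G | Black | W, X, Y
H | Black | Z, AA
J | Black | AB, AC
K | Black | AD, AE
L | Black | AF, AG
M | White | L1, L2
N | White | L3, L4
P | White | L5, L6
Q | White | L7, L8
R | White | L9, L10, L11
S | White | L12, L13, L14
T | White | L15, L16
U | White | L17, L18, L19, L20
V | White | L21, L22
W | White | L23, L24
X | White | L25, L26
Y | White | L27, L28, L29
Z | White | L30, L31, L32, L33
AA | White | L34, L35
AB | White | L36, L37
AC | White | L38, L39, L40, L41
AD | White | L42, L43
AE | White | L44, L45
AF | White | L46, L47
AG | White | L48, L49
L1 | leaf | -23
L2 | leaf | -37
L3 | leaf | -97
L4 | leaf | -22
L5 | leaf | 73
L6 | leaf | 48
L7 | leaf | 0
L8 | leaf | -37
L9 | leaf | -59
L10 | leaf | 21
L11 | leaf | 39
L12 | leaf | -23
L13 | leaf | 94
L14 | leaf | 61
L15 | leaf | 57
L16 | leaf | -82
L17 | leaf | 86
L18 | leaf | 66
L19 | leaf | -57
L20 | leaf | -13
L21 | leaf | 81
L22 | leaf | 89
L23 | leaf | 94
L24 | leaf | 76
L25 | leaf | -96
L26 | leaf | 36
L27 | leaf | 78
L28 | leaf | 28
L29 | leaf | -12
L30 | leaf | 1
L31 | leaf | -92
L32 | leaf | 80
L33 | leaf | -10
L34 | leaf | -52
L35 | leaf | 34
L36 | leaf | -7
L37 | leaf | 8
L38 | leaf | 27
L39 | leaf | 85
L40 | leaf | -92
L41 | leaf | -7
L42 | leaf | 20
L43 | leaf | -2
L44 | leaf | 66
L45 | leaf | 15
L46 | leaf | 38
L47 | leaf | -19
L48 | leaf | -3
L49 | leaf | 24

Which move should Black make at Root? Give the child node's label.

C

M (White): max(-23, -37) = -23
N (White): max(-97, -22) = -22
P (White): max(73, 48) = 73
Q (White): max(0, -37) = 0
D (Black): min(-23, -22, 73, 0) = -23
R (White): max(-59, 21, 39) = 39
S (White): max(-23, 94, 61) = 94
T (White): max(57, -82) = 57
E (Black): min(39, 94, 57) = 39
U (White): max(86, 66, -57, -13) = 86
V (White): max(81, 89) = 89
F (Black): min(86, 89) = 86
W (White): max(94, 76) = 94
X (White): max(-96, 36) = 36
Y (White): max(78, 28, -12) = 78
G (Black): min(94, 36, 78) = 36
A (White): max(-23, 39, 86, 36) = 86
Z (White): max(1, -92, 80, -10) = 80
AA (White): max(-52, 34) = 34
H (Black): min(80, 34) = 34
AB (White): max(-7, 8) = 8
AC (White): max(27, 85, -92, -7) = 85
J (Black): min(8, 85) = 8
B (White): max(34, 8) = 34
AD (White): max(20, -2) = 20
AE (White): max(66, 15) = 66
K (Black): min(20, 66) = 20
AF (White): max(38, -19) = 38
AG (White): max(-3, 24) = 24
L (Black): min(38, 24) = 24
C (White): max(20, 24) = 24
Root (Black): min(86, 34, 24) = 24
Black at Root wants the lowest of {A=86, B=34, C=24}, so chooses C.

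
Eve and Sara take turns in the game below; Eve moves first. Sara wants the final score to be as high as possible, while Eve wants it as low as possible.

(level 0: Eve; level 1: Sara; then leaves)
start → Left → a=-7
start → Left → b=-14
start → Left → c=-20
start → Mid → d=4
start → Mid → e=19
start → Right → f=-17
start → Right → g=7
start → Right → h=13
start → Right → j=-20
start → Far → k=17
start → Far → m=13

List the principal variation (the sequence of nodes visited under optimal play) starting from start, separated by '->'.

start -> Left -> a

Left (Sara): max(-7, -14, -20) = -7
Mid (Sara): max(4, 19) = 19
Right (Sara): max(-17, 7, 13, -20) = 13
Far (Sara): max(17, 13) = 17
start (Eve): min(-7, 19, 13, 17) = -7
At start, Eve picks Left (lowest: -7).
At Left, Sara picks a (highest: -7).
Terminal value -7.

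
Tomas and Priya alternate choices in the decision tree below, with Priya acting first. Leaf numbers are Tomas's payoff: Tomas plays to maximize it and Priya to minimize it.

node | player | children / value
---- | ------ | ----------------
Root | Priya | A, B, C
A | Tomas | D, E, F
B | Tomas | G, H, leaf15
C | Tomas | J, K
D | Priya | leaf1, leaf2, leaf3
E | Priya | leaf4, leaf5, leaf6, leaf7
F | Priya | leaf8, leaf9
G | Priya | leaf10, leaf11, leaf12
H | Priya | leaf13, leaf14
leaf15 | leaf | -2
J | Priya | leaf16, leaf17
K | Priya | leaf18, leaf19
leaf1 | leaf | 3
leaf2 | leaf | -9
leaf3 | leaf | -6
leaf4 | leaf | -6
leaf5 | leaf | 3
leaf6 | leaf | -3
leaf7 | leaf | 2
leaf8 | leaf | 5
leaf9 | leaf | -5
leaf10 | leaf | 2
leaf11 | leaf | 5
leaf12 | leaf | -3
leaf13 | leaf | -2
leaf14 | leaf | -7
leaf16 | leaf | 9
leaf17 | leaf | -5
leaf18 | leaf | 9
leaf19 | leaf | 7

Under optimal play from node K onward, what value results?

7

K (Priya): min(9, 7) = 7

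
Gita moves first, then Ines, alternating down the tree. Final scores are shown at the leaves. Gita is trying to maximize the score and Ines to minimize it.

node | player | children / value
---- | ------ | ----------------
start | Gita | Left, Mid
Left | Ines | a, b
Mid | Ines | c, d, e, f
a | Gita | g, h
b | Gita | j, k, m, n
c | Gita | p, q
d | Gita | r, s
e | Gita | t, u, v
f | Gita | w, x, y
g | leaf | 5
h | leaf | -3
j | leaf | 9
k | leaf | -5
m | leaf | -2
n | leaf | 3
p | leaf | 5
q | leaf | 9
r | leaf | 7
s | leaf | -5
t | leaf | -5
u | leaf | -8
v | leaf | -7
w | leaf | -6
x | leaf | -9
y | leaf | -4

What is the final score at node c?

c (Gita): max(5, 9) = 9

9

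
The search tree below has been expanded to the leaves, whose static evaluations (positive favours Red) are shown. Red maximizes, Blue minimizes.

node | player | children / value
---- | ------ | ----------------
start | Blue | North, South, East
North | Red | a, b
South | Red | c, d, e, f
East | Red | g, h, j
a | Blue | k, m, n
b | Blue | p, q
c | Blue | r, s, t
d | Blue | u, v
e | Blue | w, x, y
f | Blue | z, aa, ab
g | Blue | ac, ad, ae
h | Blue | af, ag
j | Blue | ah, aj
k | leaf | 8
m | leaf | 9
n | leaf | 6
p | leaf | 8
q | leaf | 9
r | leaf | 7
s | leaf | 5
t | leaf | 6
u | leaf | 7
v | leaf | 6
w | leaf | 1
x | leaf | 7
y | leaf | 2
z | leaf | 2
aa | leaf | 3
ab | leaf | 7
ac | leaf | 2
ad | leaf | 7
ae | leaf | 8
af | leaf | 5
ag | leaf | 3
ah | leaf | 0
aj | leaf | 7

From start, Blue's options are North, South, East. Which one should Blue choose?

East

a (Blue): min(8, 9, 6) = 6
b (Blue): min(8, 9) = 8
North (Red): max(6, 8) = 8
c (Blue): min(7, 5, 6) = 5
d (Blue): min(7, 6) = 6
e (Blue): min(1, 7, 2) = 1
f (Blue): min(2, 3, 7) = 2
South (Red): max(5, 6, 1, 2) = 6
g (Blue): min(2, 7, 8) = 2
h (Blue): min(5, 3) = 3
j (Blue): min(0, 7) = 0
East (Red): max(2, 3, 0) = 3
start (Blue): min(8, 6, 3) = 3
Blue at start wants the lowest of {North=8, South=6, East=3}, so chooses East.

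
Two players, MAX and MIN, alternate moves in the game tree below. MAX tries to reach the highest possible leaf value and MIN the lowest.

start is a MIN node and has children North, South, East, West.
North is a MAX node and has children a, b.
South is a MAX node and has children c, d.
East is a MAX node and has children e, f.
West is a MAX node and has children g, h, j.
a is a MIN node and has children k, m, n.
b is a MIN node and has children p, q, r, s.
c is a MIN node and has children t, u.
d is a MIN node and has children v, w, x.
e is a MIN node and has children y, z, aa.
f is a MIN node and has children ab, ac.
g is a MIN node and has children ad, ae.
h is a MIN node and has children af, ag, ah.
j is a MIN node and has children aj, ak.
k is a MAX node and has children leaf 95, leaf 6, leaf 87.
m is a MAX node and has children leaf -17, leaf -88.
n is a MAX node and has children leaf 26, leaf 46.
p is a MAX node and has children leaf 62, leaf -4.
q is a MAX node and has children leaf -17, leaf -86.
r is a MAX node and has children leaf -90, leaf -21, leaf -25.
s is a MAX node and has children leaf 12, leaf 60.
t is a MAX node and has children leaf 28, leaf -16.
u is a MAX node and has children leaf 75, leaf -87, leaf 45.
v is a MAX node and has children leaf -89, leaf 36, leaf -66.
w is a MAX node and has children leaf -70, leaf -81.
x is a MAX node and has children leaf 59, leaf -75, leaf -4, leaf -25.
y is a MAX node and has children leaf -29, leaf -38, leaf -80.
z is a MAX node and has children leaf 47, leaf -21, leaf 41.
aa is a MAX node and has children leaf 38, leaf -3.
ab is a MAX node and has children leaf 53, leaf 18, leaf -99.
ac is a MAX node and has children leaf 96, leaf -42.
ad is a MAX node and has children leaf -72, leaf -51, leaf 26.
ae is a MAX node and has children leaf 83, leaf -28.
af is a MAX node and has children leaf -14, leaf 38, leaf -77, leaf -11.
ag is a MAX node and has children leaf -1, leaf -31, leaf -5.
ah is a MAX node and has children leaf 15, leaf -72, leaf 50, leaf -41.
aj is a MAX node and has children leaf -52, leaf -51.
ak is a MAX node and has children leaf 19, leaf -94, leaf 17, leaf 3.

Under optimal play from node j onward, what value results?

-51

aj (MAX): max(-52, -51) = -51
ak (MAX): max(19, -94, 17, 3) = 19
j (MIN): min(-51, 19) = -51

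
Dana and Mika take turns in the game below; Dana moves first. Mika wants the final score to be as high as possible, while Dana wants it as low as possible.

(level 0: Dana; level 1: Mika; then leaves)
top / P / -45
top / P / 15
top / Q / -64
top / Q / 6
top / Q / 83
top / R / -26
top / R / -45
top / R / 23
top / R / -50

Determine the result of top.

P (Mika): max(-45, 15) = 15
Q (Mika): max(-64, 6, 83) = 83
R (Mika): max(-26, -45, 23, -50) = 23
top (Dana): min(15, 83, 23) = 15

15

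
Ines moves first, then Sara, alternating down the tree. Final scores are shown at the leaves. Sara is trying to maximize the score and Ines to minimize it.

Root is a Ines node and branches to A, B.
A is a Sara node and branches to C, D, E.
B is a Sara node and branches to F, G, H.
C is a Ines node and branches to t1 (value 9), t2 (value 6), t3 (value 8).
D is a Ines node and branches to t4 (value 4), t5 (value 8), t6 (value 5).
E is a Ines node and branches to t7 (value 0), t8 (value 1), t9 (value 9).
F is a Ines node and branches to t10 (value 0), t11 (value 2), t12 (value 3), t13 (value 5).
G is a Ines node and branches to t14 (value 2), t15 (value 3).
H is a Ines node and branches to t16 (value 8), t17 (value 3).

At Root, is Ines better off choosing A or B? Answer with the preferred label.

C (Ines): min(9, 6, 8) = 6
D (Ines): min(4, 8, 5) = 4
E (Ines): min(0, 1, 9) = 0
A (Sara): max(6, 4, 0) = 6
F (Ines): min(0, 2, 3, 5) = 0
G (Ines): min(2, 3) = 2
H (Ines): min(8, 3) = 3
B (Sara): max(0, 2, 3) = 3
Ines prefers the lower value; A=6, B=3. B is better since 3 < 6.

B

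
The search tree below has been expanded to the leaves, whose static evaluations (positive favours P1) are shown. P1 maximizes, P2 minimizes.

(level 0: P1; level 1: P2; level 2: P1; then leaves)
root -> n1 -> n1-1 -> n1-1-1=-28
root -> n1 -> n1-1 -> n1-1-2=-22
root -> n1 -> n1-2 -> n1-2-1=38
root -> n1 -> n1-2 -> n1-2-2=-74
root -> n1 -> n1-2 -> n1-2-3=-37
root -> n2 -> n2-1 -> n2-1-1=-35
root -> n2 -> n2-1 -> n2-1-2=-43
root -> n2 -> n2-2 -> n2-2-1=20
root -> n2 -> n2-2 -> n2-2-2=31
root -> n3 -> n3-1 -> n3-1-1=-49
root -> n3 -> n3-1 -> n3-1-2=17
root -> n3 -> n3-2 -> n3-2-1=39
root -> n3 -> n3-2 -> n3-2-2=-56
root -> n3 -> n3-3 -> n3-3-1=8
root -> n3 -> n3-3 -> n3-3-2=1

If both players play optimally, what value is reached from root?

8

n1-1 (P1): max(-28, -22) = -22
n1-2 (P1): max(38, -74, -37) = 38
n1 (P2): min(-22, 38) = -22
n2-1 (P1): max(-35, -43) = -35
n2-2 (P1): max(20, 31) = 31
n2 (P2): min(-35, 31) = -35
n3-1 (P1): max(-49, 17) = 17
n3-2 (P1): max(39, -56) = 39
n3-3 (P1): max(8, 1) = 8
n3 (P2): min(17, 39, 8) = 8
root (P1): max(-22, -35, 8) = 8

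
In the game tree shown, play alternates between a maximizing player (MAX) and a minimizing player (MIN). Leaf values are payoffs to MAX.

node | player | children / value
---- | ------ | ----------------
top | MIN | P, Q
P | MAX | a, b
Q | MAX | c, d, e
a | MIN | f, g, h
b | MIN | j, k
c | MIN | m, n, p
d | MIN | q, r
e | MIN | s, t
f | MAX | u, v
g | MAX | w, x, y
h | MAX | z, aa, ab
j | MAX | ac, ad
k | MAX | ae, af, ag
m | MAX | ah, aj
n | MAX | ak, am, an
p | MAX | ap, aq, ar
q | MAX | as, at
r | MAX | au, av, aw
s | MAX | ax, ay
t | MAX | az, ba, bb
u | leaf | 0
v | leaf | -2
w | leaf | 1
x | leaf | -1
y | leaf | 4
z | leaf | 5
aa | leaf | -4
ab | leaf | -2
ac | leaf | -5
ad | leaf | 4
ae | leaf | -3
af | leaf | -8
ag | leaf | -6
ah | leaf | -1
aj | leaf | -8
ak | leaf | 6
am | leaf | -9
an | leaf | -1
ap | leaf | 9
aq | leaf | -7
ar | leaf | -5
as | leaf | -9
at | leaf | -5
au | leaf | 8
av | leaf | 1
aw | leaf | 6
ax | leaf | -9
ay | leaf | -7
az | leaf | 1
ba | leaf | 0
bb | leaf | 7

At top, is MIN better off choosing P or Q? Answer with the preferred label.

Q

f (MAX): max(0, -2) = 0
g (MAX): max(1, -1, 4) = 4
h (MAX): max(5, -4, -2) = 5
a (MIN): min(0, 4, 5) = 0
j (MAX): max(-5, 4) = 4
k (MAX): max(-3, -8, -6) = -3
b (MIN): min(4, -3) = -3
P (MAX): max(0, -3) = 0
m (MAX): max(-1, -8) = -1
n (MAX): max(6, -9, -1) = 6
p (MAX): max(9, -7, -5) = 9
c (MIN): min(-1, 6, 9) = -1
q (MAX): max(-9, -5) = -5
r (MAX): max(8, 1, 6) = 8
d (MIN): min(-5, 8) = -5
s (MAX): max(-9, -7) = -7
t (MAX): max(1, 0, 7) = 7
e (MIN): min(-7, 7) = -7
Q (MAX): max(-1, -5, -7) = -1
MIN prefers the lower value; P=0, Q=-1. Q is better since -1 < 0.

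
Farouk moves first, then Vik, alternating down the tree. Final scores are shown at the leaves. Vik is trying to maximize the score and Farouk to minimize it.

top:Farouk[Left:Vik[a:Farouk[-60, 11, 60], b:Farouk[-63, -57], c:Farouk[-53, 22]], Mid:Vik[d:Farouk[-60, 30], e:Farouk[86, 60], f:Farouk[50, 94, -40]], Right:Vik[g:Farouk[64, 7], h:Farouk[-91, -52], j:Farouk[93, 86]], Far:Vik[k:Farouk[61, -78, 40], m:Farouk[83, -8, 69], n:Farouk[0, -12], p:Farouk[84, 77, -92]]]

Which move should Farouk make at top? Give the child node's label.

Left

a (Farouk): min(-60, 11, 60) = -60
b (Farouk): min(-63, -57) = -63
c (Farouk): min(-53, 22) = -53
Left (Vik): max(-60, -63, -53) = -53
d (Farouk): min(-60, 30) = -60
e (Farouk): min(86, 60) = 60
f (Farouk): min(50, 94, -40) = -40
Mid (Vik): max(-60, 60, -40) = 60
g (Farouk): min(64, 7) = 7
h (Farouk): min(-91, -52) = -91
j (Farouk): min(93, 86) = 86
Right (Vik): max(7, -91, 86) = 86
k (Farouk): min(61, -78, 40) = -78
m (Farouk): min(83, -8, 69) = -8
n (Farouk): min(0, -12) = -12
p (Farouk): min(84, 77, -92) = -92
Far (Vik): max(-78, -8, -12, -92) = -8
top (Farouk): min(-53, 60, 86, -8) = -53
Farouk at top wants the lowest of {Left=-53, Mid=60, Right=86, Far=-8}, so chooses Left.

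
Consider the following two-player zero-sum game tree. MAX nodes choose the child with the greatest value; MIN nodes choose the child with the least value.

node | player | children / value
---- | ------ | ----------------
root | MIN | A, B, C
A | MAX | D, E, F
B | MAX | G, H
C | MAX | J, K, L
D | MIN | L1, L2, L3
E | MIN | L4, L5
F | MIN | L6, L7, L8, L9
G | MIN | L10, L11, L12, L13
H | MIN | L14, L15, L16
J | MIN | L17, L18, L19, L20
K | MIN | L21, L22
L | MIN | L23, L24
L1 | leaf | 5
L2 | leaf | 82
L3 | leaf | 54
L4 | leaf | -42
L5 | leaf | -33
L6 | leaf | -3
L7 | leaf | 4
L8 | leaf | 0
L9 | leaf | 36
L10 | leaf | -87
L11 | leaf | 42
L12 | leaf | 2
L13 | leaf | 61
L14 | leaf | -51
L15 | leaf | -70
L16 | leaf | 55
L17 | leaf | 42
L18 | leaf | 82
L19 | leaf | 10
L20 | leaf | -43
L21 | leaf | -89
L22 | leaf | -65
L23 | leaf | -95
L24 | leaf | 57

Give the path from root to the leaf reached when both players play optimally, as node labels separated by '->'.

root -> B -> H -> L15

D (MIN): min(5, 82, 54) = 5
E (MIN): min(-42, -33) = -42
F (MIN): min(-3, 4, 0, 36) = -3
A (MAX): max(5, -42, -3) = 5
G (MIN): min(-87, 42, 2, 61) = -87
H (MIN): min(-51, -70, 55) = -70
B (MAX): max(-87, -70) = -70
J (MIN): min(42, 82, 10, -43) = -43
K (MIN): min(-89, -65) = -89
L (MIN): min(-95, 57) = -95
C (MAX): max(-43, -89, -95) = -43
root (MIN): min(5, -70, -43) = -70
At root, MIN picks B (lowest: -70).
At B, MAX picks H (highest: -70).
At H, MIN picks L15 (lowest: -70).
Terminal value -70.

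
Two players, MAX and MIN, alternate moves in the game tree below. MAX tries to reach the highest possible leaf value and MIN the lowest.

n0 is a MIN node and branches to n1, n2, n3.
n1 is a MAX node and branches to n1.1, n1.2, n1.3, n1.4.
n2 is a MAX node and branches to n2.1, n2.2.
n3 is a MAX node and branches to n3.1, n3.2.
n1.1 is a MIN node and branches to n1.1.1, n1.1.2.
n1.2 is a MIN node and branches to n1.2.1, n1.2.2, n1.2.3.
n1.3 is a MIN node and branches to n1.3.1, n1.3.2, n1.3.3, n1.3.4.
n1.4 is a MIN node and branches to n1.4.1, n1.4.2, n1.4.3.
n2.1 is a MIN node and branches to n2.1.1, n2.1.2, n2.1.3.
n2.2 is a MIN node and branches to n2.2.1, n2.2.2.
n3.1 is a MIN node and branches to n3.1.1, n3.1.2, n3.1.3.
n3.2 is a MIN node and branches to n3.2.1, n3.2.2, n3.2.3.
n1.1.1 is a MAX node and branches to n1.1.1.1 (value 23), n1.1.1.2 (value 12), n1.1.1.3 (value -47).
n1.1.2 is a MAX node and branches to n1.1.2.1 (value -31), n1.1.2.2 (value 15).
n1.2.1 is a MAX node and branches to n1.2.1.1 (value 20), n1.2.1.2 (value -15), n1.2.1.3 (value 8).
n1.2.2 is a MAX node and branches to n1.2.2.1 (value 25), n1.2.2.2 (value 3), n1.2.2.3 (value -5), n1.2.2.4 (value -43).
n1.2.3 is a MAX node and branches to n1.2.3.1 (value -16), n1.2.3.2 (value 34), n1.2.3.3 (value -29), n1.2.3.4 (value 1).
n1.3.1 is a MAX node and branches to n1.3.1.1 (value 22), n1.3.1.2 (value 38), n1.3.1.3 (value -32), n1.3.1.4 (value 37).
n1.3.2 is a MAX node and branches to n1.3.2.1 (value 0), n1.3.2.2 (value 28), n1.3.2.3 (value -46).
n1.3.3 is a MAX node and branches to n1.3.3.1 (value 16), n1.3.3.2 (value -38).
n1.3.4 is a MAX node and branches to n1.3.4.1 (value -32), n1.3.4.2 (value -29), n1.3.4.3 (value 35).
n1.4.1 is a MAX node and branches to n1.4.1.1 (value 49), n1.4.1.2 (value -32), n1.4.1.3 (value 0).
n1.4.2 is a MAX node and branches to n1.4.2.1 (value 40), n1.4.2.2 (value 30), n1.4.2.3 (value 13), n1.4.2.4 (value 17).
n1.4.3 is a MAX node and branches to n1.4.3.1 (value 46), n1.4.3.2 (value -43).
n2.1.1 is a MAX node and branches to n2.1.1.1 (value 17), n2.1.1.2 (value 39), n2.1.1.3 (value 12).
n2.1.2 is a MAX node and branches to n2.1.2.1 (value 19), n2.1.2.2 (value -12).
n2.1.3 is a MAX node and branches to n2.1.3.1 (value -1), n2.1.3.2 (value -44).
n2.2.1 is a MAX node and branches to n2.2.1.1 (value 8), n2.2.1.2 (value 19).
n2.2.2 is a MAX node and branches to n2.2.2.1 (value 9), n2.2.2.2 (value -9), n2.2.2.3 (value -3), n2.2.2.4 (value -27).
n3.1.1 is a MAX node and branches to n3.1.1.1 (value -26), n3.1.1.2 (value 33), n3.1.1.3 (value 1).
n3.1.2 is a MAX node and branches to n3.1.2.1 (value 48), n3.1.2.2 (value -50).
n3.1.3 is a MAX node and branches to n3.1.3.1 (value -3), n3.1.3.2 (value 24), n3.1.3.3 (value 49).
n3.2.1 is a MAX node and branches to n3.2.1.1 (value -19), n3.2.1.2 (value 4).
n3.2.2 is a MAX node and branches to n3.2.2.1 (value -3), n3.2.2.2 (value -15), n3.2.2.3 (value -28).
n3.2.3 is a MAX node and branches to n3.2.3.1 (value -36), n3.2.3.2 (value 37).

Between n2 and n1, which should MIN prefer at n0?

n2.1.1 (MAX): max(17, 39, 12) = 39
n2.1.2 (MAX): max(19, -12) = 19
n2.1.3 (MAX): max(-1, -44) = -1
n2.1 (MIN): min(39, 19, -1) = -1
n2.2.1 (MAX): max(8, 19) = 19
n2.2.2 (MAX): max(9, -9, -3, -27) = 9
n2.2 (MIN): min(19, 9) = 9
n2 (MAX): max(-1, 9) = 9
n1.1.1 (MAX): max(23, 12, -47) = 23
n1.1.2 (MAX): max(-31, 15) = 15
n1.1 (MIN): min(23, 15) = 15
n1.2.1 (MAX): max(20, -15, 8) = 20
n1.2.2 (MAX): max(25, 3, -5, -43) = 25
n1.2.3 (MAX): max(-16, 34, -29, 1) = 34
n1.2 (MIN): min(20, 25, 34) = 20
n1.3.1 (MAX): max(22, 38, -32, 37) = 38
n1.3.2 (MAX): max(0, 28, -46) = 28
n1.3.3 (MAX): max(16, -38) = 16
n1.3.4 (MAX): max(-32, -29, 35) = 35
n1.3 (MIN): min(38, 28, 16, 35) = 16
n1.4.1 (MAX): max(49, -32, 0) = 49
n1.4.2 (MAX): max(40, 30, 13, 17) = 40
n1.4.3 (MAX): max(46, -43) = 46
n1.4 (MIN): min(49, 40, 46) = 40
n1 (MAX): max(15, 20, 16, 40) = 40
MIN prefers the lower value; n2=9, n1=40. n2 is better since 9 < 40.

n2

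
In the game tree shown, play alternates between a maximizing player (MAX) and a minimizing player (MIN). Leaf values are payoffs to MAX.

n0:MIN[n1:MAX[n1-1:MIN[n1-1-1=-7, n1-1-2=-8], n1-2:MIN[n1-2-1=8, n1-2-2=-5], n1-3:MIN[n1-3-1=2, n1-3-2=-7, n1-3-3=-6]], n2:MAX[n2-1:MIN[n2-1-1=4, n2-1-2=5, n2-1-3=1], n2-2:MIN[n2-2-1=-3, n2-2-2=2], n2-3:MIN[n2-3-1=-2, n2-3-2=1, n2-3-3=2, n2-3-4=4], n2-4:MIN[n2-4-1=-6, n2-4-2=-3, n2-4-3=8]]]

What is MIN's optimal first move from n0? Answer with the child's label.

n1

n1-1 (MIN): min(-7, -8) = -8
n1-2 (MIN): min(8, -5) = -5
n1-3 (MIN): min(2, -7, -6) = -7
n1 (MAX): max(-8, -5, -7) = -5
n2-1 (MIN): min(4, 5, 1) = 1
n2-2 (MIN): min(-3, 2) = -3
n2-3 (MIN): min(-2, 1, 2, 4) = -2
n2-4 (MIN): min(-6, -3, 8) = -6
n2 (MAX): max(1, -3, -2, -6) = 1
n0 (MIN): min(-5, 1) = -5
MIN at n0 wants the lowest of {n1=-5, n2=1}, so chooses n1.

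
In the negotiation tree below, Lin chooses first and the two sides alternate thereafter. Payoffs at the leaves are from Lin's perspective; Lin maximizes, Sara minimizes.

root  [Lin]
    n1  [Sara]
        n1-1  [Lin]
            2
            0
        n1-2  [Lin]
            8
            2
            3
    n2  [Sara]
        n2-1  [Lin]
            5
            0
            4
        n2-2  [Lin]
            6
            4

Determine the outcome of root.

5

n1-1 (Lin): max(2, 0) = 2
n1-2 (Lin): max(8, 2, 3) = 8
n1 (Sara): min(2, 8) = 2
n2-1 (Lin): max(5, 0, 4) = 5
n2-2 (Lin): max(6, 4) = 6
n2 (Sara): min(5, 6) = 5
root (Lin): max(2, 5) = 5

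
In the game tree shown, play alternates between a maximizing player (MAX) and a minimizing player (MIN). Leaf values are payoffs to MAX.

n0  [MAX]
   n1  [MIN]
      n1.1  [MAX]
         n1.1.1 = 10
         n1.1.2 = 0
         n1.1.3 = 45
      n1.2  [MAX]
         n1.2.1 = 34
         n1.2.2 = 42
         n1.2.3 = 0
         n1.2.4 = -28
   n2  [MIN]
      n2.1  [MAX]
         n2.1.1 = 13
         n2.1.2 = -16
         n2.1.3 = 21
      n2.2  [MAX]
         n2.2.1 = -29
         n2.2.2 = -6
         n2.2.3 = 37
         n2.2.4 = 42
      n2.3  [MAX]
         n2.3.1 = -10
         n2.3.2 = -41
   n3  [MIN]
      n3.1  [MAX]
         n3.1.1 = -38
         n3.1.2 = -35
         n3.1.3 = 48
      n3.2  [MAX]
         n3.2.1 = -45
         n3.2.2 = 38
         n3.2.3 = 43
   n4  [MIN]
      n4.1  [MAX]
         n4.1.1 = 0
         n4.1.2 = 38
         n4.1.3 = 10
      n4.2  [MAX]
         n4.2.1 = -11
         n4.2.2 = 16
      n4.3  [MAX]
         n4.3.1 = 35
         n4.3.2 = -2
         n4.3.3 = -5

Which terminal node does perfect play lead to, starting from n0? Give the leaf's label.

n3.2.3

n1.1 (MAX): max(10, 0, 45) = 45
n1.2 (MAX): max(34, 42, 0, -28) = 42
n1 (MIN): min(45, 42) = 42
n2.1 (MAX): max(13, -16, 21) = 21
n2.2 (MAX): max(-29, -6, 37, 42) = 42
n2.3 (MAX): max(-10, -41) = -10
n2 (MIN): min(21, 42, -10) = -10
n3.1 (MAX): max(-38, -35, 48) = 48
n3.2 (MAX): max(-45, 38, 43) = 43
n3 (MIN): min(48, 43) = 43
n4.1 (MAX): max(0, 38, 10) = 38
n4.2 (MAX): max(-11, 16) = 16
n4.3 (MAX): max(35, -2, -5) = 35
n4 (MIN): min(38, 16, 35) = 16
n0 (MAX): max(42, -10, 43, 16) = 43
At n0, MAX picks n3 (highest: 43).
At n3, MIN picks n3.2 (lowest: 43).
At n3.2, MAX picks n3.2.3 (highest: 43).
Terminal value 43.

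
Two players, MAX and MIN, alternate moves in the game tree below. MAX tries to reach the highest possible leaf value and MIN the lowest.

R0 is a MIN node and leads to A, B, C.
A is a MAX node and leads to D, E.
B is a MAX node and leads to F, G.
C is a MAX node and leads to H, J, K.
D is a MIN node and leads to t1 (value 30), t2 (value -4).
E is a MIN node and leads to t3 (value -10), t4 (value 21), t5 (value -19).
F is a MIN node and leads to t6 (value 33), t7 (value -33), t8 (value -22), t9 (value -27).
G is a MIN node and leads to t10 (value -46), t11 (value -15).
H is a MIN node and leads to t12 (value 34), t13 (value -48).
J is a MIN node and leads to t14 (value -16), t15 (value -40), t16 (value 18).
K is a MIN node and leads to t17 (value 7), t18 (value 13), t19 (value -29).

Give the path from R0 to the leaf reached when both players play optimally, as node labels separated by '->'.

D (MIN): min(30, -4) = -4
E (MIN): min(-10, 21, -19) = -19
A (MAX): max(-4, -19) = -4
F (MIN): min(33, -33, -22, -27) = -33
G (MIN): min(-46, -15) = -46
B (MAX): max(-33, -46) = -33
H (MIN): min(34, -48) = -48
J (MIN): min(-16, -40, 18) = -40
K (MIN): min(7, 13, -29) = -29
C (MAX): max(-48, -40, -29) = -29
R0 (MIN): min(-4, -33, -29) = -33
At R0, MIN picks B (lowest: -33).
At B, MAX picks F (highest: -33).
At F, MIN picks t7 (lowest: -33).
Terminal value -33.

R0 -> B -> F -> t7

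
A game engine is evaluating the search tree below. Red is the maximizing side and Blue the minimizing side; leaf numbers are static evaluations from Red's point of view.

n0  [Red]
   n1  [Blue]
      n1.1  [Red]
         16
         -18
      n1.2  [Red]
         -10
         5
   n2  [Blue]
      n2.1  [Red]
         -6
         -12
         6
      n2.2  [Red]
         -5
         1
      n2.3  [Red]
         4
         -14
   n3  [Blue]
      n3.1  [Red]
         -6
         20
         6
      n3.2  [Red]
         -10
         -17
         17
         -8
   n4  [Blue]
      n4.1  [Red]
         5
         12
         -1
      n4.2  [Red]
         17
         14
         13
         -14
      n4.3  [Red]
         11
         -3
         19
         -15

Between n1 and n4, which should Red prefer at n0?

n4

n1.1 (Red): max(16, -18) = 16
n1.2 (Red): max(-10, 5) = 5
n1 (Blue): min(16, 5) = 5
n4.1 (Red): max(5, 12, -1) = 12
n4.2 (Red): max(17, 14, 13, -14) = 17
n4.3 (Red): max(11, -3, 19, -15) = 19
n4 (Blue): min(12, 17, 19) = 12
Red prefers the higher value; n1=5, n4=12. n4 is better since 12 > 5.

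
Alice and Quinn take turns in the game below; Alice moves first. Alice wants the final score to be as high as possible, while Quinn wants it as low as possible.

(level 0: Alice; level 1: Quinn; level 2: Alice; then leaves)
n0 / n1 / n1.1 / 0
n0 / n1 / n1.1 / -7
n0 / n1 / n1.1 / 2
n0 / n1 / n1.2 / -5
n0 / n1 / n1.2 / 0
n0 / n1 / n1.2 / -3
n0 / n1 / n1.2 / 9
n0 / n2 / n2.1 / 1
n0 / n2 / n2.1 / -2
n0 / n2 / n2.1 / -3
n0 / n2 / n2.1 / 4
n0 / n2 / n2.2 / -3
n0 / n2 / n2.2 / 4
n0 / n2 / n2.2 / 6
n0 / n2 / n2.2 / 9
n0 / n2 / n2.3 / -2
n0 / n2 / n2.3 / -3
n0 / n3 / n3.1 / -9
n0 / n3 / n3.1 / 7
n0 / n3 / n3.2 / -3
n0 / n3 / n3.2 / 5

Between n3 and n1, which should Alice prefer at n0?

n3.1 (Alice): max(-9, 7) = 7
n3.2 (Alice): max(-3, 5) = 5
n3 (Quinn): min(7, 5) = 5
n1.1 (Alice): max(0, -7, 2) = 2
n1.2 (Alice): max(-5, 0, -3, 9) = 9
n1 (Quinn): min(2, 9) = 2
Alice prefers the higher value; n3=5, n1=2. n3 is better since 5 > 2.

n3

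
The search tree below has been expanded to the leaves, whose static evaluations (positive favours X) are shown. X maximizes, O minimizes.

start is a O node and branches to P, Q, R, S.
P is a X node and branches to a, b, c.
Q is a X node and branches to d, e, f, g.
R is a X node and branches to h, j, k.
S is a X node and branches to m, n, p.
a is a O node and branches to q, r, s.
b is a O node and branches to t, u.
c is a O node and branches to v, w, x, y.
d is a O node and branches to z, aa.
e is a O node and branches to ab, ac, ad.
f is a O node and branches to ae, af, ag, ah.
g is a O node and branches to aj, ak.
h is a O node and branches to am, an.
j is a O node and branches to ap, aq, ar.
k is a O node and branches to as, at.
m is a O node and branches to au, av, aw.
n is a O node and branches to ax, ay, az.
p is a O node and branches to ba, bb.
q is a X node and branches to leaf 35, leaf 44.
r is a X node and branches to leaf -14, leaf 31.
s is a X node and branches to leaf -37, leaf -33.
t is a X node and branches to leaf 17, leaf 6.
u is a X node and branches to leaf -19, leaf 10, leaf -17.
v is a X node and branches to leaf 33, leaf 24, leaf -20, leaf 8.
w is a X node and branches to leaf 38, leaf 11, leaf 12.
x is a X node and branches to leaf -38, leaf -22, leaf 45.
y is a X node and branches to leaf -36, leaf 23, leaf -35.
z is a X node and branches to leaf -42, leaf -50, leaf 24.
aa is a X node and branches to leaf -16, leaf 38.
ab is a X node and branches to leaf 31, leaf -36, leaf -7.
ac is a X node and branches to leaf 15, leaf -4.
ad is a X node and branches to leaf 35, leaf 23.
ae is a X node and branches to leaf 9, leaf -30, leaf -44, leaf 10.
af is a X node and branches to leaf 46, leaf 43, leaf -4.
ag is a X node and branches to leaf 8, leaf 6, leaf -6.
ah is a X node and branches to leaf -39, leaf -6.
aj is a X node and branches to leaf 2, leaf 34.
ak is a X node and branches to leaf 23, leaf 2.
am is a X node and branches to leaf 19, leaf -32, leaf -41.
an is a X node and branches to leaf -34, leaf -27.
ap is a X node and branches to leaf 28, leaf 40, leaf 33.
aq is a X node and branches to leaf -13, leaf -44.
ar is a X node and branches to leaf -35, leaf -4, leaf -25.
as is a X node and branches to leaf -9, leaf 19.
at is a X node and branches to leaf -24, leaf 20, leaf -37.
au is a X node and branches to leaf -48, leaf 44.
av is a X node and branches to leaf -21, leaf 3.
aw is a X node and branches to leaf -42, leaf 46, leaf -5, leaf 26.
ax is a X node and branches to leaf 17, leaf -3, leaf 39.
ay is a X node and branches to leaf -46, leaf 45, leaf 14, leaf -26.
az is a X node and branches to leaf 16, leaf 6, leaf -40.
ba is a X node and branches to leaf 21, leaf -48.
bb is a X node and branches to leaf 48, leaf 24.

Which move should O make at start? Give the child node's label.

q (X): max(35, 44) = 44
r (X): max(-14, 31) = 31
s (X): max(-37, -33) = -33
a (O): min(44, 31, -33) = -33
t (X): max(17, 6) = 17
u (X): max(-19, 10, -17) = 10
b (O): min(17, 10) = 10
v (X): max(33, 24, -20, 8) = 33
w (X): max(38, 11, 12) = 38
x (X): max(-38, -22, 45) = 45
y (X): max(-36, 23, -35) = 23
c (O): min(33, 38, 45, 23) = 23
P (X): max(-33, 10, 23) = 23
z (X): max(-42, -50, 24) = 24
aa (X): max(-16, 38) = 38
d (O): min(24, 38) = 24
ab (X): max(31, -36, -7) = 31
ac (X): max(15, -4) = 15
ad (X): max(35, 23) = 35
e (O): min(31, 15, 35) = 15
ae (X): max(9, -30, -44, 10) = 10
af (X): max(46, 43, -4) = 46
ag (X): max(8, 6, -6) = 8
ah (X): max(-39, -6) = -6
f (O): min(10, 46, 8, -6) = -6
aj (X): max(2, 34) = 34
ak (X): max(23, 2) = 23
g (O): min(34, 23) = 23
Q (X): max(24, 15, -6, 23) = 24
am (X): max(19, -32, -41) = 19
an (X): max(-34, -27) = -27
h (O): min(19, -27) = -27
ap (X): max(28, 40, 33) = 40
aq (X): max(-13, -44) = -13
ar (X): max(-35, -4, -25) = -4
j (O): min(40, -13, -4) = -13
as (X): max(-9, 19) = 19
at (X): max(-24, 20, -37) = 20
k (O): min(19, 20) = 19
R (X): max(-27, -13, 19) = 19
au (X): max(-48, 44) = 44
av (X): max(-21, 3) = 3
aw (X): max(-42, 46, -5, 26) = 46
m (O): min(44, 3, 46) = 3
ax (X): max(17, -3, 39) = 39
ay (X): max(-46, 45, 14, -26) = 45
az (X): max(16, 6, -40) = 16
n (O): min(39, 45, 16) = 16
ba (X): max(21, -48) = 21
bb (X): max(48, 24) = 48
p (O): min(21, 48) = 21
S (X): max(3, 16, 21) = 21
start (O): min(23, 24, 19, 21) = 19
O at start wants the lowest of {P=23, Q=24, R=19, S=21}, so chooses R.

R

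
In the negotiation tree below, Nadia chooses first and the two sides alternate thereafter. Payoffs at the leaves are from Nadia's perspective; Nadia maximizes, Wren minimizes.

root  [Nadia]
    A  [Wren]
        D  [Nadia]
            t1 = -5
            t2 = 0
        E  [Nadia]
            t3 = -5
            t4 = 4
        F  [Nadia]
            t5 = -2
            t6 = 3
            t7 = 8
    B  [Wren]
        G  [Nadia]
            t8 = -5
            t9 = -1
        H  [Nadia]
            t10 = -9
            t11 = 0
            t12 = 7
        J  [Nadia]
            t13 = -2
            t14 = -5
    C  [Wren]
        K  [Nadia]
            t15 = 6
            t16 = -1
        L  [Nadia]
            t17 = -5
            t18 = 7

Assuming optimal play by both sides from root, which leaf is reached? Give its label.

D (Nadia): max(-5, 0) = 0
E (Nadia): max(-5, 4) = 4
F (Nadia): max(-2, 3, 8) = 8
A (Wren): min(0, 4, 8) = 0
G (Nadia): max(-5, -1) = -1
H (Nadia): max(-9, 0, 7) = 7
J (Nadia): max(-2, -5) = -2
B (Wren): min(-1, 7, -2) = -2
K (Nadia): max(6, -1) = 6
L (Nadia): max(-5, 7) = 7
C (Wren): min(6, 7) = 6
root (Nadia): max(0, -2, 6) = 6
At root, Nadia picks C (highest: 6).
At C, Wren picks K (lowest: 6).
At K, Nadia picks t15 (highest: 6).
Terminal value 6.

t15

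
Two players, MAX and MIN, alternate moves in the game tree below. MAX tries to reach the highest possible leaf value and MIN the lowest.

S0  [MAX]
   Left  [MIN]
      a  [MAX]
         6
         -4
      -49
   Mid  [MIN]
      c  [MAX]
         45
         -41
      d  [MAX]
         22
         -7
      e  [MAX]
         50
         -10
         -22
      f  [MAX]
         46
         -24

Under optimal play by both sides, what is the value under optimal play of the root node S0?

a (MAX): max(6, -4) = 6
Left (MIN): min(6, -49) = -49
c (MAX): max(45, -41) = 45
d (MAX): max(22, -7) = 22
e (MAX): max(50, -10, -22) = 50
f (MAX): max(46, -24) = 46
Mid (MIN): min(45, 22, 50, 46) = 22
S0 (MAX): max(-49, 22) = 22

22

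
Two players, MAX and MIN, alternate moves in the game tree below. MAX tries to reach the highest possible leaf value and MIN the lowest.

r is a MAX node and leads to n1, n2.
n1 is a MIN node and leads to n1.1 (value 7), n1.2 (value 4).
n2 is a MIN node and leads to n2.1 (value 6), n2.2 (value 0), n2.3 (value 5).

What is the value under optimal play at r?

n1 (MIN): min(7, 4) = 4
n2 (MIN): min(6, 0, 5) = 0
r (MAX): max(4, 0) = 4

4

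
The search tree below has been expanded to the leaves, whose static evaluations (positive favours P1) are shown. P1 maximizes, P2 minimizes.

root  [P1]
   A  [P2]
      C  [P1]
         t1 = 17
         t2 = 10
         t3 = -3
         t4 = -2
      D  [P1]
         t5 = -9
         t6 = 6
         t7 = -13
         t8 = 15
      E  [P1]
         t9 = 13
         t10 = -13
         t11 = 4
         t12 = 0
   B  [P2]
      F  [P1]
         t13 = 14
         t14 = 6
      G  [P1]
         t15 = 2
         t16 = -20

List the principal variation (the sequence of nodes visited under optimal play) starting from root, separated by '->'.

C (P1): max(17, 10, -3, -2) = 17
D (P1): max(-9, 6, -13, 15) = 15
E (P1): max(13, -13, 4, 0) = 13
A (P2): min(17, 15, 13) = 13
F (P1): max(14, 6) = 14
G (P1): max(2, -20) = 2
B (P2): min(14, 2) = 2
root (P1): max(13, 2) = 13
At root, P1 picks A (highest: 13).
At A, P2 picks E (lowest: 13).
At E, P1 picks t9 (highest: 13).
Terminal value 13.

root -> A -> E -> t9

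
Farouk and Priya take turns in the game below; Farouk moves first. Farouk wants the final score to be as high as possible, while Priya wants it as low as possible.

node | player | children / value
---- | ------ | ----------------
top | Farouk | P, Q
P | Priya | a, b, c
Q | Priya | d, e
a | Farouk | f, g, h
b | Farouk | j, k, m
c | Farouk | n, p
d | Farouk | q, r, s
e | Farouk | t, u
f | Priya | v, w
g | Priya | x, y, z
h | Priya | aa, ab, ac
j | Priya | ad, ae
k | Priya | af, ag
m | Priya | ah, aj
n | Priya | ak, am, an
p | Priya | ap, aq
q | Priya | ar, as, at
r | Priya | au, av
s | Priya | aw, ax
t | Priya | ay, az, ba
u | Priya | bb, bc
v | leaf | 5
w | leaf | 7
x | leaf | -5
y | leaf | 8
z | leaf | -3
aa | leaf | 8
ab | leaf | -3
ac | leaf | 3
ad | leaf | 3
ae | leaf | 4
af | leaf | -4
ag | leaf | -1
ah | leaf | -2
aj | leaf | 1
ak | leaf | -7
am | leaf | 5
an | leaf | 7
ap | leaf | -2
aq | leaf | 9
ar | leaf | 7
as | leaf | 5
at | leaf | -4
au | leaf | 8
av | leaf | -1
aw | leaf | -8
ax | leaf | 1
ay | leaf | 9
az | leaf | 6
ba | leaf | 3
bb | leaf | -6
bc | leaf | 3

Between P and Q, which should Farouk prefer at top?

f (Priya): min(5, 7) = 5
g (Priya): min(-5, 8, -3) = -5
h (Priya): min(8, -3, 3) = -3
a (Farouk): max(5, -5, -3) = 5
j (Priya): min(3, 4) = 3
k (Priya): min(-4, -1) = -4
m (Priya): min(-2, 1) = -2
b (Farouk): max(3, -4, -2) = 3
n (Priya): min(-7, 5, 7) = -7
p (Priya): min(-2, 9) = -2
c (Farouk): max(-7, -2) = -2
P (Priya): min(5, 3, -2) = -2
q (Priya): min(7, 5, -4) = -4
r (Priya): min(8, -1) = -1
s (Priya): min(-8, 1) = -8
d (Farouk): max(-4, -1, -8) = -1
t (Priya): min(9, 6, 3) = 3
u (Priya): min(-6, 3) = -6
e (Farouk): max(3, -6) = 3
Q (Priya): min(-1, 3) = -1
Farouk prefers the higher value; P=-2, Q=-1. Q is better since -1 > -2.

Q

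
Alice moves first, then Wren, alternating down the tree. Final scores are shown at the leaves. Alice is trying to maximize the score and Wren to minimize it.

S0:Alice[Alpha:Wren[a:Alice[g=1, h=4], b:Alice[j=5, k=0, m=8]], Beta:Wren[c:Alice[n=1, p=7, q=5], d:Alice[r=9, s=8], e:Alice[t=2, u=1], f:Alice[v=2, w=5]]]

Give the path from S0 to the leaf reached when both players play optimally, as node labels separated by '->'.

S0 -> Alpha -> a -> h

a (Alice): max(1, 4) = 4
b (Alice): max(5, 0, 8) = 8
Alpha (Wren): min(4, 8) = 4
c (Alice): max(1, 7, 5) = 7
d (Alice): max(9, 8) = 9
e (Alice): max(2, 1) = 2
f (Alice): max(2, 5) = 5
Beta (Wren): min(7, 9, 2, 5) = 2
S0 (Alice): max(4, 2) = 4
At S0, Alice picks Alpha (highest: 4).
At Alpha, Wren picks a (lowest: 4).
At a, Alice picks h (highest: 4).
Terminal value 4.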